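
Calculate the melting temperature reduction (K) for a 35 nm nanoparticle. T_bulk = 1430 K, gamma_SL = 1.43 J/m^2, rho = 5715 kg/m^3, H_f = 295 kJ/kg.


Radius R = 35/2 = 17.5 nm = 1.75e-08 m
Convert H_f = 295 kJ/kg = 295000 J/kg
dT = 2 * gamma_SL * T_bulk / (rho * H_f * R)
dT = 2 * 1.43 * 1430 / (5715 * 295000 * 1.75e-08)
dT = 138.6 K

138.6


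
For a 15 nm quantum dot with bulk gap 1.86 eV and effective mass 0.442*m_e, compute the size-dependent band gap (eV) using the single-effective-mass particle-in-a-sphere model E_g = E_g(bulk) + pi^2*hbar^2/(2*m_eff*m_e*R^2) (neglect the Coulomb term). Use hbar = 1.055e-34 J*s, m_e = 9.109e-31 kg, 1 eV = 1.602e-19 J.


Radius R = 15/2 nm = 7.5e-09 m
Confinement energy dE = pi^2 * hbar^2 / (2 * m_eff * m_e * R^2)
dE = pi^2 * (1.055e-34)^2 / (2 * 0.442 * 9.109e-31 * (7.5e-09)^2) J, divided by 1.602e-19 J/eV
dE = 0.0151 eV
Total band gap = E_g(bulk) + dE = 1.86 + 0.0151 = 1.8751 eV

1.8751


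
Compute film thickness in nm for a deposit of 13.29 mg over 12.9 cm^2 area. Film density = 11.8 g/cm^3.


Convert: m = 13.29 mg = 1.3290e-05 kg, A = 12.9 cm^2 = 1.2900e-03 m^2, rho = 11.8 g/cm^3 = 11800 kg/m^3
t = m / (A * rho)
t = 1.3290e-05 / (1.2900e-03 * 11800)
t = 8.7308e-07 m = 873.1 nm

873.1


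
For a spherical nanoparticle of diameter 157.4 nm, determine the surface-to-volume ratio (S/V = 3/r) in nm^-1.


Radius r = 157.4/2 = 78.7 nm
S/V = 3 / r = 3 / 78.7
S/V = 0.0381 nm^-1

0.0381


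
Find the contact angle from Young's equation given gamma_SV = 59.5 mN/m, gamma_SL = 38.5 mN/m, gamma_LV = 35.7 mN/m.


cos(theta) = (gamma_SV - gamma_SL) / gamma_LV
cos(theta) = (59.5 - 38.5) / 35.7
cos(theta) = 0.588235
theta = arccos(0.588235) = 53.97 degrees

53.97


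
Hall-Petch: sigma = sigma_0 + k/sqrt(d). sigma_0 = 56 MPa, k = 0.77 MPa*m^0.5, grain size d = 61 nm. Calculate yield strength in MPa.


d = 61 nm = 6.1e-08 m
sqrt(d) = 0.0002469818
Hall-Petch contribution = k / sqrt(d) = 0.77 / 0.0002469818 = 3117.6 MPa
sigma = sigma_0 + k/sqrt(d) = 56 + 3117.6 = 3173.6 MPa

3173.6


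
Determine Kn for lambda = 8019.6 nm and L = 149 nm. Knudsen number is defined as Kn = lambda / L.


Knudsen number Kn = lambda / L
Kn = 8019.6 / 149
Kn = 53.8228

53.8228


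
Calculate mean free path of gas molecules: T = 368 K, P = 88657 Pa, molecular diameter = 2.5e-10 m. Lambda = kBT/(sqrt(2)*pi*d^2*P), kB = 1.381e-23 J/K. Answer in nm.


Mean free path: lambda = kB*T / (sqrt(2) * pi * d^2 * P)
lambda = 1.381e-23 * 368 / (sqrt(2) * pi * (2.5e-10)^2 * 88657)
lambda = 2.06435e-07 m
lambda = 206.44 nm

206.44


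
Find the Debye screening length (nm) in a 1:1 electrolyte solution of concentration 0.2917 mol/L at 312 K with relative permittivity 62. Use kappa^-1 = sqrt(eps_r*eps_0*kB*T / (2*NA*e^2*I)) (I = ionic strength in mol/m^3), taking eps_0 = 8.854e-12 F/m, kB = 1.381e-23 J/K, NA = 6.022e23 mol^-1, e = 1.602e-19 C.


Ionic strength I = 0.2917 * 1^2 * 1000 = 291.7 mol/m^3
kappa^-1 = sqrt(62 * 8.854e-12 * 1.381e-23 * 312 / (2 * 6.022e23 * (1.602e-19)^2 * 291.7))
kappa^-1 = 0.512 nm

0.512


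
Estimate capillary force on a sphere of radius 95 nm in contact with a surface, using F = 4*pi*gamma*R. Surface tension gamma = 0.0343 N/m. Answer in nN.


Convert radius: R = 95 nm = 9.5e-08 m
F = 4 * pi * gamma * R
F = 4 * pi * 0.0343 * 9.5e-08
F = 4.09475e-08 N = 40.9475 nN

40.9475


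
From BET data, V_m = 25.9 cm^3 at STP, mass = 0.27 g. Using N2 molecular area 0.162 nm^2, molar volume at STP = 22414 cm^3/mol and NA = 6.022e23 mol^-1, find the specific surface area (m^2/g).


Number of moles in monolayer = V_m / 22414 = 25.9 / 22414 = 0.00115553
Number of molecules = moles * NA = 0.00115553 * 6.022e23
SA = molecules * sigma / mass
SA = (25.9 / 22414) * 6.022e23 * 0.162e-18 / 0.27
SA = 417.5 m^2/g

417.5


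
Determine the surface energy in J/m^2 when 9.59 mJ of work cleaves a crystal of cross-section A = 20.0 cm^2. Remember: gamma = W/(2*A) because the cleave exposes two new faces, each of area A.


Convert: A = 20.0 cm^2 = 0.002 m^2, W = 9.59 mJ = 0.00959 J
Cleaving exposes two faces of area A, so total new surface = 2*A and gamma = W / (2*A)
gamma = 0.00959 / (2 * 0.002)
gamma = 2.397 J/m^2

2.397


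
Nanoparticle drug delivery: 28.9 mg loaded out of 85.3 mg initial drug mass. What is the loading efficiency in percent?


Drug loading efficiency = (drug loaded / drug initial) * 100
DLE = 28.9 / 85.3 * 100
DLE = 0.3388 * 100
DLE = 33.88%

33.88


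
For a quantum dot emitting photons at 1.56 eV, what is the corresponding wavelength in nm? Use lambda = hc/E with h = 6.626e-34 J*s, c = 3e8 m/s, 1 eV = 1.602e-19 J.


Convert energy: E = 1.56 eV = 1.56 * 1.602e-19 = 2.49912e-19 J
lambda = h*c / E = 6.626e-34 * 3e8 / 2.49912e-19
lambda = 7.954e-07 m = 795.4 nm

795.4


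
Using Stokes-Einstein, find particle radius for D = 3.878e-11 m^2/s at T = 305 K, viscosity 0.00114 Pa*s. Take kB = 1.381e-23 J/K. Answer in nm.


Stokes-Einstein: R = kB*T / (6*pi*eta*D)
R = 1.381e-23 * 305 / (6 * pi * 0.00114 * 3.878e-11)
R = 5.05452e-09 m = 5.05 nm

5.05


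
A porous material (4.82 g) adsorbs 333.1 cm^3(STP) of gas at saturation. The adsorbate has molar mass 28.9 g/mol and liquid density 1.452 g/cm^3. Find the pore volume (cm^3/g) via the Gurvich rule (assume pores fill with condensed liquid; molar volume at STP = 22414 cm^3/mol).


Moles adsorbed n = V_ads / 22414 = 333.1 / 22414 = 1.486125e-02 mol
Liquid volume V_liq = n * M / rho_liq = 1.486125e-02 * 28.9 / 1.452 = 0.29579 cm^3
Specific pore volume V_pore = V_liq / m_sample = 0.29579 / 4.82
V_pore = 0.0614 cm^3/g

0.0614


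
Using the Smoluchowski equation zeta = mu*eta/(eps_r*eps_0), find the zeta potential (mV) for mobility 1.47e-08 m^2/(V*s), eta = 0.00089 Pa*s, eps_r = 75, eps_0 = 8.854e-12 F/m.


Smoluchowski equation: zeta = mu * eta / (eps_r * eps_0)
zeta = 1.47e-08 * 0.00089 / (75 * 8.854e-12)
zeta = 0.019702 V = 19.7 mV

19.7


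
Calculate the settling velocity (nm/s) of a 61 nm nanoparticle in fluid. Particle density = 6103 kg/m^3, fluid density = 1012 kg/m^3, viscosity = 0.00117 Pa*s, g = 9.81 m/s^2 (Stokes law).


Radius R = 61/2 nm = 3.05e-08 m
Density difference = 6103 - 1012 = 5091 kg/m^3
v = 2 * R^2 * (rho_p - rho_f) * g / (9 * eta)
v = 2 * (3.05e-08)^2 * 5091 * 9.81 / (9 * 0.00117)
v = 8.82416e-09 m/s = 8.8242 nm/s

8.8242


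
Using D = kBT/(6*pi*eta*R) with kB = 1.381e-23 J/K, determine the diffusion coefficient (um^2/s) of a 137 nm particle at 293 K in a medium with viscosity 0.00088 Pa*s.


Radius R = 137/2 = 68.5 nm = 6.85e-08 m
D = kB*T / (6*pi*eta*R)
D = 1.381e-23 * 293 / (6 * pi * 0.00088 * 6.85e-08)
D = 3.56112e-12 m^2/s = 3.561 um^2/s

3.561


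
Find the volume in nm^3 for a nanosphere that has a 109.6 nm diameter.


Radius r = 109.6/2 = 54.8 nm
Volume V = (4/3) * pi * r^3
V = (4/3) * pi * (54.8)^3
V = 689334.93 nm^3

689334.93


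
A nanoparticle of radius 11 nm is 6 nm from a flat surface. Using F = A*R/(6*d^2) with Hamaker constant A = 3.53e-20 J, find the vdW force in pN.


Convert to SI: R = 11 nm = 1.1e-08 m, d = 6 nm = 6e-09 m
F = A * R / (6 * d^2)
F = 3.53e-20 * 1.1e-08 / (6 * (6e-09)^2)
F = 1.79769e-12 N = 1.798 pN

1.798


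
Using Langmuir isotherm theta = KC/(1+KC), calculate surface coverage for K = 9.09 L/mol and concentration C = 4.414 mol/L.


Langmuir isotherm: theta = K*C / (1 + K*C)
K*C = 9.09 * 4.414 = 40.12326
theta = 40.12326 / (1 + 40.12326) = 40.12326 / 41.12326
theta = 0.9757

0.9757


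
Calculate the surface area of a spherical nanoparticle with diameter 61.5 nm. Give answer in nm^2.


Radius r = 61.5/2 = 30.75 nm
Surface area SA = 4 * pi * r^2
SA = 4 * pi * (30.75)^2
SA = 11882.29 nm^2

11882.29


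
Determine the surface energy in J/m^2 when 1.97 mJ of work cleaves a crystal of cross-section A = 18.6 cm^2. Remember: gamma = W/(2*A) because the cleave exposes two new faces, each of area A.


Convert: A = 18.6 cm^2 = 0.00186 m^2, W = 1.97 mJ = 0.00197 J
Cleaving exposes two faces of area A, so total new surface = 2*A and gamma = W / (2*A)
gamma = 0.00197 / (2 * 0.00186)
gamma = 0.53 J/m^2

0.53


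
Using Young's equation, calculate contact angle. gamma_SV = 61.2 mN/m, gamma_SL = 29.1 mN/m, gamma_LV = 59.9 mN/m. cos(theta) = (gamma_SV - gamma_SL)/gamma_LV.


cos(theta) = (gamma_SV - gamma_SL) / gamma_LV
cos(theta) = (61.2 - 29.1) / 59.9
cos(theta) = 0.535893
theta = arccos(0.535893) = 57.6 degrees

57.6


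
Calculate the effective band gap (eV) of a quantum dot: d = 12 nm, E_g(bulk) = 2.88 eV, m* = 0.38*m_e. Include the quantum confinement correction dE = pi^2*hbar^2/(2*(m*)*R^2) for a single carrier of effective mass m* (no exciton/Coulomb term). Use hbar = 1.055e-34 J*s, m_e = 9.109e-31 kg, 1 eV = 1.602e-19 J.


Radius R = 12/2 nm = 6e-09 m
Confinement energy dE = pi^2 * hbar^2 / (2 * m_eff * m_e * R^2)
dE = pi^2 * (1.055e-34)^2 / (2 * 0.38 * 9.109e-31 * (6e-09)^2) J, divided by 1.602e-19 J/eV
dE = 0.0275 eV
Total band gap = E_g(bulk) + dE = 2.88 + 0.0275 = 2.9075 eV

2.9075


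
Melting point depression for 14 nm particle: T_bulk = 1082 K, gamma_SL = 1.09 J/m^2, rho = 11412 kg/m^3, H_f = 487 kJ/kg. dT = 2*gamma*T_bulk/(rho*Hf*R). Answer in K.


Radius R = 14/2 = 7 nm = 7e-09 m
Convert H_f = 487 kJ/kg = 487000 J/kg
dT = 2 * gamma_SL * T_bulk / (rho * H_f * R)
dT = 2 * 1.09 * 1082 / (11412 * 487000 * 7e-09)
dT = 60.6 K

60.6


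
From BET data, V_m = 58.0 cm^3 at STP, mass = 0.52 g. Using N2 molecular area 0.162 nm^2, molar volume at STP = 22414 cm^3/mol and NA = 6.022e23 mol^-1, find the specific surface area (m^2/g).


Number of moles in monolayer = V_m / 22414 = 58.0 / 22414 = 0.00258767
Number of molecules = moles * NA = 0.00258767 * 6.022e23
SA = molecules * sigma / mass
SA = (58.0 / 22414) * 6.022e23 * 0.162e-18 / 0.52
SA = 485.5 m^2/g

485.5


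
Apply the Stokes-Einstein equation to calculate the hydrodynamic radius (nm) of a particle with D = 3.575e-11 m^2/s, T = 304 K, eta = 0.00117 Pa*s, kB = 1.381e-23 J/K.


Stokes-Einstein: R = kB*T / (6*pi*eta*D)
R = 1.381e-23 * 304 / (6 * pi * 0.00117 * 3.575e-11)
R = 5.32481e-09 m = 5.32 nm

5.32


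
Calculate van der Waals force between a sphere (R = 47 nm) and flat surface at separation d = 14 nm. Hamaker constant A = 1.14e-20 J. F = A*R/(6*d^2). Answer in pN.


Convert to SI: R = 47 nm = 4.7e-08 m, d = 14 nm = 1.4e-08 m
F = A * R / (6 * d^2)
F = 1.14e-20 * 4.7e-08 / (6 * (1.4e-08)^2)
F = 4.55612e-13 N = 0.456 pN

0.456


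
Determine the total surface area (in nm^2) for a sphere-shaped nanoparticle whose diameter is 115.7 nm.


Radius r = 115.7/2 = 57.85 nm
Surface area SA = 4 * pi * r^2
SA = 4 * pi * (57.85)^2
SA = 42054.9 nm^2

42054.9


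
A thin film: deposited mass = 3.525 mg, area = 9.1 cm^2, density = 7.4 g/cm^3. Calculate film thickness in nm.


Convert: m = 3.525 mg = 3.5250e-06 kg, A = 9.1 cm^2 = 9.1000e-04 m^2, rho = 7.4 g/cm^3 = 7400 kg/m^3
t = m / (A * rho)
t = 3.5250e-06 / (9.1000e-04 * 7400)
t = 5.2346e-07 m = 523.5 nm

523.5


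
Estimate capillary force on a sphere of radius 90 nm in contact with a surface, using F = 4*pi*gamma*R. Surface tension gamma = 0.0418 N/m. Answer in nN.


Convert radius: R = 90 nm = 9e-08 m
F = 4 * pi * gamma * R
F = 4 * pi * 0.0418 * 9e-08
F = 4.72747e-08 N = 47.2747 nN

47.2747


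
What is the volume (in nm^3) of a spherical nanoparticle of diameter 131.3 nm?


Radius r = 131.3/2 = 65.65 nm
Volume V = (4/3) * pi * r^3
V = (4/3) * pi * (65.65)^3
V = 1185203.16 nm^3

1185203.16


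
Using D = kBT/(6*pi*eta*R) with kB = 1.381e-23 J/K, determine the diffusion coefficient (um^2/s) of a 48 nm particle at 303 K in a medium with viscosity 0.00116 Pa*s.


Radius R = 48/2 = 24 nm = 2.4e-08 m
D = kB*T / (6*pi*eta*R)
D = 1.381e-23 * 303 / (6 * pi * 0.00116 * 2.4e-08)
D = 7.97381e-12 m^2/s = 7.974 um^2/s

7.974


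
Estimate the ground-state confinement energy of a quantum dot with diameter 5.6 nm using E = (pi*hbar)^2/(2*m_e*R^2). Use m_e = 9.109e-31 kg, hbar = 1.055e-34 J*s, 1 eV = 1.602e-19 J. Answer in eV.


Radius R = 5.6/2 = 2.8 nm = 2.8e-09 m
E = (pi * 1.055e-34)^2 / (2 * 9.109e-31 * (2.8e-09)^2)
E(J) = 7.69109e-21
E = E(J) / 1.602e-19 = 0.048 eV

0.048


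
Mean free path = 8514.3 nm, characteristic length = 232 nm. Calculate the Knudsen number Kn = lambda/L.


Knudsen number Kn = lambda / L
Kn = 8514.3 / 232
Kn = 36.6996

36.6996


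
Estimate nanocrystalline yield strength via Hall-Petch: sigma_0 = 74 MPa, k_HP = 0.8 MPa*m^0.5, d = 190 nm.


d = 190 nm = 1.9e-07 m
sqrt(d) = 0.0004358899
Hall-Petch contribution = k / sqrt(d) = 0.8 / 0.0004358899 = 1835.3 MPa
sigma = sigma_0 + k/sqrt(d) = 74 + 1835.3 = 1909.3 MPa

1909.3


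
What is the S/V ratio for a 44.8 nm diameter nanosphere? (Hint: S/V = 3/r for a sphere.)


Radius r = 44.8/2 = 22.4 nm
S/V = 3 / r = 3 / 22.4
S/V = 0.1339 nm^-1

0.1339


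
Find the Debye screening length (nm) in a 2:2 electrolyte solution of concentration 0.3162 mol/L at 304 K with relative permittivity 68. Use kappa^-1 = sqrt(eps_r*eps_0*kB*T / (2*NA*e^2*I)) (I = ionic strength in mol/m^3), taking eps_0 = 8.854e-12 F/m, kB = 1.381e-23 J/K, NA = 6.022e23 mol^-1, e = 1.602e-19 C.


Ionic strength I = 0.3162 * 2^2 * 1000 = 1264.8 mol/m^3
kappa^-1 = sqrt(68 * 8.854e-12 * 1.381e-23 * 304 / (2 * 6.022e23 * (1.602e-19)^2 * 1264.8))
kappa^-1 = 0.254 nm

0.254


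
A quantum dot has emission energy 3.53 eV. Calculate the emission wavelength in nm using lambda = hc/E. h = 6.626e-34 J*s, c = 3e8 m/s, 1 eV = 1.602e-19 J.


Convert energy: E = 3.53 eV = 3.53 * 1.602e-19 = 5.65506e-19 J
lambda = h*c / E = 6.626e-34 * 3e8 / 5.65506e-19
lambda = 3.51508e-07 m = 351.5 nm

351.5


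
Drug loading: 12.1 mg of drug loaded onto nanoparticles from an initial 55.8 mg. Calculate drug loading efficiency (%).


Drug loading efficiency = (drug loaded / drug initial) * 100
DLE = 12.1 / 55.8 * 100
DLE = 0.2168 * 100
DLE = 21.68%

21.68


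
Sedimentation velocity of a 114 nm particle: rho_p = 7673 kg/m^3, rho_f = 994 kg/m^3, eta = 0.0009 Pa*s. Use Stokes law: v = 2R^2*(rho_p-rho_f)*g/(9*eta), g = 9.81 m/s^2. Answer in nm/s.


Radius R = 114/2 nm = 5.7e-08 m
Density difference = 7673 - 994 = 6679 kg/m^3
v = 2 * R^2 * (rho_p - rho_f) * g / (9 * eta)
v = 2 * (5.7e-08)^2 * 6679 * 9.81 / (9 * 0.0009)
v = 5.25624e-08 m/s = 52.5624 nm/s

52.5624


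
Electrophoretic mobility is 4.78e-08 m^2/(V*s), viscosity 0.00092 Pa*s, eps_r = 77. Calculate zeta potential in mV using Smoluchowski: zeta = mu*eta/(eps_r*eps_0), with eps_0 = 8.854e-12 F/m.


Smoluchowski equation: zeta = mu * eta / (eps_r * eps_0)
zeta = 4.78e-08 * 0.00092 / (77 * 8.854e-12)
zeta = 0.064504 V = 64.5 mV

64.5


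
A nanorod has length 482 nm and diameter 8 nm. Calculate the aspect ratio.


Aspect ratio AR = length / diameter
AR = 482 / 8
AR = 60.25

60.25


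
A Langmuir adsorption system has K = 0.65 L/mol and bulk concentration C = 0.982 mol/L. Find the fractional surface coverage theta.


Langmuir isotherm: theta = K*C / (1 + K*C)
K*C = 0.65 * 0.982 = 0.6383
theta = 0.6383 / (1 + 0.6383) = 0.6383 / 1.6383
theta = 0.3896

0.3896


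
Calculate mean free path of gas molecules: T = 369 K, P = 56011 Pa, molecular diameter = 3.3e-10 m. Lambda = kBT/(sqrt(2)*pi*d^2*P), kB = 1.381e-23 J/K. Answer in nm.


Mean free path: lambda = kB*T / (sqrt(2) * pi * d^2 * P)
lambda = 1.381e-23 * 369 / (sqrt(2) * pi * (3.3e-10)^2 * 56011)
lambda = 1.88042e-07 m
lambda = 188.04 nm

188.04


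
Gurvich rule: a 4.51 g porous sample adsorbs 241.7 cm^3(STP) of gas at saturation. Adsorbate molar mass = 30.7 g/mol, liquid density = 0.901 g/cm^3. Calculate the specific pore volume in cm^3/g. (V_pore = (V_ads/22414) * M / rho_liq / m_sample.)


Moles adsorbed n = V_ads / 22414 = 241.7 / 22414 = 1.078344e-02 mol
Liquid volume V_liq = n * M / rho_liq = 1.078344e-02 * 30.7 / 0.901 = 0.36743 cm^3
Specific pore volume V_pore = V_liq / m_sample = 0.36743 / 4.51
V_pore = 0.0815 cm^3/g

0.0815


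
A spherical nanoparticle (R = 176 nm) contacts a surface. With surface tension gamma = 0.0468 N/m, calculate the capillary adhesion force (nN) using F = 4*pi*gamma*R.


Convert radius: R = 176 nm = 1.76e-07 m
F = 4 * pi * gamma * R
F = 4 * pi * 0.0468 * 1.76e-07
F = 1.03507e-07 N = 103.5067 nN

103.5067


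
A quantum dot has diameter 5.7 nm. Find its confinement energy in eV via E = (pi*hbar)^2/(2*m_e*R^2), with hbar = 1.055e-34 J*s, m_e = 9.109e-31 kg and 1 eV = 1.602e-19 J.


Radius R = 5.7/2 = 2.85 nm = 2.85e-09 m
E = (pi * 1.055e-34)^2 / (2 * 9.109e-31 * (2.85e-09)^2)
E(J) = 7.42359e-21
E = E(J) / 1.602e-19 = 0.0463 eV

0.0463


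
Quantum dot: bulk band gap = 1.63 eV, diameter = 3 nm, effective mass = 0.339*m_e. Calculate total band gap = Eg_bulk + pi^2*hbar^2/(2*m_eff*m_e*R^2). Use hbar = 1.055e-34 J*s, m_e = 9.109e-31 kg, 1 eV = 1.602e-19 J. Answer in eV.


Radius R = 3/2 nm = 1.5e-09 m
Confinement energy dE = pi^2 * hbar^2 / (2 * m_eff * m_e * R^2)
dE = pi^2 * (1.055e-34)^2 / (2 * 0.339 * 9.109e-31 * (1.5e-09)^2) J, divided by 1.602e-19 J/eV
dE = 0.4935 eV
Total band gap = E_g(bulk) + dE = 1.63 + 0.4935 = 2.1235 eV

2.1235


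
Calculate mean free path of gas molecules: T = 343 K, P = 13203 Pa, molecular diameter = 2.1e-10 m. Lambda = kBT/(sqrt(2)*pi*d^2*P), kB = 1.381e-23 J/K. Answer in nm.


Mean free path: lambda = kB*T / (sqrt(2) * pi * d^2 * P)
lambda = 1.381e-23 * 343 / (sqrt(2) * pi * (2.1e-10)^2 * 13203)
lambda = 1.8311e-06 m
lambda = 1831.1 nm

1831.1


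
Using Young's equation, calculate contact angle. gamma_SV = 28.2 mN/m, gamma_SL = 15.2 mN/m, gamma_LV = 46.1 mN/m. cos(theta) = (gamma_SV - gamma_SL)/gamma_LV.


cos(theta) = (gamma_SV - gamma_SL) / gamma_LV
cos(theta) = (28.2 - 15.2) / 46.1
cos(theta) = 0.281996
theta = arccos(0.281996) = 73.62 degrees

73.62


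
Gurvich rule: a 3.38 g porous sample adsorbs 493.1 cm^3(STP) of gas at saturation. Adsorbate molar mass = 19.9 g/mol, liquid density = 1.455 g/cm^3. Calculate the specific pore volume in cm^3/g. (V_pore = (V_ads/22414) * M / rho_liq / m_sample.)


Moles adsorbed n = V_ads / 22414 = 493.1 / 22414 = 2.199964e-02 mol
Liquid volume V_liq = n * M / rho_liq = 2.199964e-02 * 19.9 / 1.455 = 0.30089 cm^3
Specific pore volume V_pore = V_liq / m_sample = 0.30089 / 3.38
V_pore = 0.089 cm^3/g

0.089


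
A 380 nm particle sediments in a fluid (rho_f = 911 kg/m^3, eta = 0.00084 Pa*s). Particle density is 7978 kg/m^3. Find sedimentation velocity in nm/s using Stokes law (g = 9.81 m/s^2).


Radius R = 380/2 nm = 1.9e-07 m
Density difference = 7978 - 911 = 7067 kg/m^3
v = 2 * R^2 * (rho_p - rho_f) * g / (9 * eta)
v = 2 * (1.9e-07)^2 * 7067 * 9.81 / (9 * 0.00084)
v = 6.62094e-07 m/s = 662.0938 nm/s

662.0938


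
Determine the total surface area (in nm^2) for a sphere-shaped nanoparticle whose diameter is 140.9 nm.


Radius r = 140.9/2 = 70.45 nm
Surface area SA = 4 * pi * r^2
SA = 4 * pi * (70.45)^2
SA = 62369.44 nm^2

62369.44


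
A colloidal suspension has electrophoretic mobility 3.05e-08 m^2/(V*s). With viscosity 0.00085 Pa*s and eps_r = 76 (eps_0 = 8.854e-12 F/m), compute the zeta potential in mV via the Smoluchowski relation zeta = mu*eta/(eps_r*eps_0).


Smoluchowski equation: zeta = mu * eta / (eps_r * eps_0)
zeta = 3.05e-08 * 0.00085 / (76 * 8.854e-12)
zeta = 0.038527 V = 38.53 mV

38.53


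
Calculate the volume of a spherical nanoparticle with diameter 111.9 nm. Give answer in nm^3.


Radius r = 111.9/2 = 55.95 nm
Volume V = (4/3) * pi * r^3
V = (4/3) * pi * (55.95)^3
V = 733649.93 nm^3

733649.93


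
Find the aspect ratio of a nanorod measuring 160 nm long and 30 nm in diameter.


Aspect ratio AR = length / diameter
AR = 160 / 30
AR = 5.33

5.33


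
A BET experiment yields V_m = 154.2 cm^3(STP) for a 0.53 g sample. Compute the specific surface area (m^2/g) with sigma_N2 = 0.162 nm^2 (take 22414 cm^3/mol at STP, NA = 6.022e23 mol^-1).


Number of moles in monolayer = V_m / 22414 = 154.2 / 22414 = 0.00687963
Number of molecules = moles * NA = 0.00687963 * 6.022e23
SA = molecules * sigma / mass
SA = (154.2 / 22414) * 6.022e23 * 0.162e-18 / 0.53
SA = 1266.3 m^2/g

1266.3


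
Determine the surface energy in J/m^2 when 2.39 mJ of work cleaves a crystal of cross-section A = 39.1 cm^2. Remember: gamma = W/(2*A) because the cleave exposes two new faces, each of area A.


Convert: A = 39.1 cm^2 = 0.00391 m^2, W = 2.39 mJ = 0.00239 J
Cleaving exposes two faces of area A, so total new surface = 2*A and gamma = W / (2*A)
gamma = 0.00239 / (2 * 0.00391)
gamma = 0.306 J/m^2

0.306


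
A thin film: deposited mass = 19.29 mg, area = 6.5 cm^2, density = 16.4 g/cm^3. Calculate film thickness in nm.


Convert: m = 19.29 mg = 1.9290e-05 kg, A = 6.5 cm^2 = 6.5000e-04 m^2, rho = 16.4 g/cm^3 = 16400 kg/m^3
t = m / (A * rho)
t = 1.9290e-05 / (6.5000e-04 * 16400)
t = 1.8096e-06 m = 1809.6 nm

1809.6


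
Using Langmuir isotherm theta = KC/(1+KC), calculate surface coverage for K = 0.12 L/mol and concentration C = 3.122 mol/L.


Langmuir isotherm: theta = K*C / (1 + K*C)
K*C = 0.12 * 3.122 = 0.37464
theta = 0.37464 / (1 + 0.37464) = 0.37464 / 1.37464
theta = 0.2725

0.2725


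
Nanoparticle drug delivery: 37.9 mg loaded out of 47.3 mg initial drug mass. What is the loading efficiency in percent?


Drug loading efficiency = (drug loaded / drug initial) * 100
DLE = 37.9 / 47.3 * 100
DLE = 0.8013 * 100
DLE = 80.13%

80.13


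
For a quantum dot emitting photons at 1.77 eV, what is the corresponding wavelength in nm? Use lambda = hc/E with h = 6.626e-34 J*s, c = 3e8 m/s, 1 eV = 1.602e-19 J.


Convert energy: E = 1.77 eV = 1.77 * 1.602e-19 = 2.83554e-19 J
lambda = h*c / E = 6.626e-34 * 3e8 / 2.83554e-19
lambda = 7.0103e-07 m = 701.0 nm

701.0


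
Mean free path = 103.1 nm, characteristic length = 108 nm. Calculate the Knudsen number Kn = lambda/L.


Knudsen number Kn = lambda / L
Kn = 103.1 / 108
Kn = 0.9546

0.9546


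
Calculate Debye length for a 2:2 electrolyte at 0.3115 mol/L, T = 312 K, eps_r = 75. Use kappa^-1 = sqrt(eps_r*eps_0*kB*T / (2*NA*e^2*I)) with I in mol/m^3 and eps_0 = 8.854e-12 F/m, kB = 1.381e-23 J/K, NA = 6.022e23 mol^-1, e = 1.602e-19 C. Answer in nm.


Ionic strength I = 0.3115 * 2^2 * 1000 = 1246 mol/m^3
kappa^-1 = sqrt(75 * 8.854e-12 * 1.381e-23 * 312 / (2 * 6.022e23 * (1.602e-19)^2 * 1246))
kappa^-1 = 0.273 nm

0.273


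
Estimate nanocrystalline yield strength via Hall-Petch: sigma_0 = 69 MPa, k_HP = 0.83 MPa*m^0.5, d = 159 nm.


d = 159 nm = 1.59e-07 m
sqrt(d) = 0.000398748
Hall-Petch contribution = k / sqrt(d) = 0.83 / 0.000398748 = 2081.5 MPa
sigma = sigma_0 + k/sqrt(d) = 69 + 2081.5 = 2150.5 MPa

2150.5


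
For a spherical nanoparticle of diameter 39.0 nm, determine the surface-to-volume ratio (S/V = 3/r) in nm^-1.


Radius r = 39.0/2 = 19.5 nm
S/V = 3 / r = 3 / 19.5
S/V = 0.1538 nm^-1

0.1538


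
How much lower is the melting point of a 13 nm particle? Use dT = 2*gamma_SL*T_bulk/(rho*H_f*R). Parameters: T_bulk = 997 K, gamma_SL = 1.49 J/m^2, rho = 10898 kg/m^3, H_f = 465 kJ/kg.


Radius R = 13/2 = 6.5 nm = 6.5e-09 m
Convert H_f = 465 kJ/kg = 465000 J/kg
dT = 2 * gamma_SL * T_bulk / (rho * H_f * R)
dT = 2 * 1.49 * 997 / (10898 * 465000 * 6.5e-09)
dT = 90.2 K

90.2


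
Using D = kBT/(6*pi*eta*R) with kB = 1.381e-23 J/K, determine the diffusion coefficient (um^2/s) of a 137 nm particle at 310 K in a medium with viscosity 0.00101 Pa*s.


Radius R = 137/2 = 68.5 nm = 6.85e-08 m
D = kB*T / (6*pi*eta*R)
D = 1.381e-23 * 310 / (6 * pi * 0.00101 * 6.85e-08)
D = 3.28278e-12 m^2/s = 3.283 um^2/s

3.283


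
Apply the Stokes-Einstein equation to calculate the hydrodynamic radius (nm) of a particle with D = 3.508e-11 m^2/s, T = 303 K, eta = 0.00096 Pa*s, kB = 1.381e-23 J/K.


Stokes-Einstein: R = kB*T / (6*pi*eta*D)
R = 1.381e-23 * 303 / (6 * pi * 0.00096 * 3.508e-11)
R = 6.59181e-09 m = 6.59 nm

6.59


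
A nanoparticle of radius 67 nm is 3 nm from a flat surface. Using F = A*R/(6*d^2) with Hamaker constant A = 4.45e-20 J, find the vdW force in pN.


Convert to SI: R = 67 nm = 6.7e-08 m, d = 3 nm = 3e-09 m
F = A * R / (6 * d^2)
F = 4.45e-20 * 6.7e-08 / (6 * (3e-09)^2)
F = 5.5213e-11 N = 55.213 pN

55.213


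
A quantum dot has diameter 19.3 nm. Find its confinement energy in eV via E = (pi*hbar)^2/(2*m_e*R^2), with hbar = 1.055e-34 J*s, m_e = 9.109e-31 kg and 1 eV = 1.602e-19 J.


Radius R = 19.3/2 = 9.65 nm = 9.65e-09 m
E = (pi * 1.055e-34)^2 / (2 * 9.109e-31 * (9.65e-09)^2)
E(J) = 6.47514e-22
E = E(J) / 1.602e-19 = 0.004 eV

0.004


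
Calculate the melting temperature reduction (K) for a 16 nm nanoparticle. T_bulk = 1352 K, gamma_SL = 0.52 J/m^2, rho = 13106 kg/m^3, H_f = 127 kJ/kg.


Radius R = 16/2 = 8 nm = 8e-09 m
Convert H_f = 127 kJ/kg = 127000 J/kg
dT = 2 * gamma_SL * T_bulk / (rho * H_f * R)
dT = 2 * 0.52 * 1352 / (13106 * 127000 * 8e-09)
dT = 105.6 K

105.6


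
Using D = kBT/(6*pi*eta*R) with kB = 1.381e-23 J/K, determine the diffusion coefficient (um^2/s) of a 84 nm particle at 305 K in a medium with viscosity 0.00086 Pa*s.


Radius R = 84/2 = 42 nm = 4.2e-08 m
D = kB*T / (6*pi*eta*R)
D = 1.381e-23 * 305 / (6 * pi * 0.00086 * 4.2e-08)
D = 6.18649e-12 m^2/s = 6.186 um^2/s

6.186


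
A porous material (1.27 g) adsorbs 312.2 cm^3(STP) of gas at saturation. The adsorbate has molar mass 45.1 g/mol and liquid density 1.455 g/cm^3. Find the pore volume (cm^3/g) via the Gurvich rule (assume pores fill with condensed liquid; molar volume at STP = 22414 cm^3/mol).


Moles adsorbed n = V_ads / 22414 = 312.2 / 22414 = 1.392879e-02 mol
Liquid volume V_liq = n * M / rho_liq = 1.392879e-02 * 45.1 / 1.455 = 0.43174 cm^3
Specific pore volume V_pore = V_liq / m_sample = 0.43174 / 1.27
V_pore = 0.34 cm^3/g

0.34


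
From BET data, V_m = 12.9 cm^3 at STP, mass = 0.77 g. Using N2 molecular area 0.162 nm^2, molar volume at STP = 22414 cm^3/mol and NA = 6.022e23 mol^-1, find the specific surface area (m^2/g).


Number of moles in monolayer = V_m / 22414 = 12.9 / 22414 = 0.00057553
Number of molecules = moles * NA = 0.00057553 * 6.022e23
SA = molecules * sigma / mass
SA = (12.9 / 22414) * 6.022e23 * 0.162e-18 / 0.77
SA = 72.9 m^2/g

72.9


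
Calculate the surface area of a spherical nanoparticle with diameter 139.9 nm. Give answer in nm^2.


Radius r = 139.9/2 = 69.95 nm
Surface area SA = 4 * pi * r^2
SA = 4 * pi * (69.95)^2
SA = 61487.28 nm^2

61487.28


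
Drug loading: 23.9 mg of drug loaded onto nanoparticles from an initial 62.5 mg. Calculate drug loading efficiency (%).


Drug loading efficiency = (drug loaded / drug initial) * 100
DLE = 23.9 / 62.5 * 100
DLE = 0.3824 * 100
DLE = 38.24%

38.24


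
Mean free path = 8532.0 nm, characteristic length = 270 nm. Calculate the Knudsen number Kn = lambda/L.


Knudsen number Kn = lambda / L
Kn = 8532.0 / 270
Kn = 31.6

31.6


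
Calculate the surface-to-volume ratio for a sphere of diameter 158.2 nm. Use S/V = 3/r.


Radius r = 158.2/2 = 79.1 nm
S/V = 3 / r = 3 / 79.1
S/V = 0.0379 nm^-1

0.0379


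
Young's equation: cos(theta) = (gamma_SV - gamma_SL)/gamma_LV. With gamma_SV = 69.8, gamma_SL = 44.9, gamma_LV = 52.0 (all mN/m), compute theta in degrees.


cos(theta) = (gamma_SV - gamma_SL) / gamma_LV
cos(theta) = (69.8 - 44.9) / 52.0
cos(theta) = 0.478846
theta = arccos(0.478846) = 61.39 degrees

61.39


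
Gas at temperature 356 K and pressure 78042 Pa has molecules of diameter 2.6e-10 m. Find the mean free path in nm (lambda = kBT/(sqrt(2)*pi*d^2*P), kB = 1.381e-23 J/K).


Mean free path: lambda = kB*T / (sqrt(2) * pi * d^2 * P)
lambda = 1.381e-23 * 356 / (sqrt(2) * pi * (2.6e-10)^2 * 78042)
lambda = 2.09751e-07 m
lambda = 209.75 nm

209.75


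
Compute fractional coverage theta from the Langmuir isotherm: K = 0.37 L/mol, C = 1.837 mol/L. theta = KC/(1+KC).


Langmuir isotherm: theta = K*C / (1 + K*C)
K*C = 0.37 * 1.837 = 0.67969
theta = 0.67969 / (1 + 0.67969) = 0.67969 / 1.67969
theta = 0.4047

0.4047


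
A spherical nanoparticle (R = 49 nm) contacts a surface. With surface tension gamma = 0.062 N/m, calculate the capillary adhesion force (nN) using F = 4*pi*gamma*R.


Convert radius: R = 49 nm = 4.9e-08 m
F = 4 * pi * gamma * R
F = 4 * pi * 0.062 * 4.9e-08
F = 3.81766e-08 N = 38.1766 nN

38.1766


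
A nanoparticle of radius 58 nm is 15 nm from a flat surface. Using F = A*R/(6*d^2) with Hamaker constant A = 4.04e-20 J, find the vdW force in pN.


Convert to SI: R = 58 nm = 5.8e-08 m, d = 15 nm = 1.5e-08 m
F = A * R / (6 * d^2)
F = 4.04e-20 * 5.8e-08 / (6 * (1.5e-08)^2)
F = 1.7357e-12 N = 1.736 pN

1.736


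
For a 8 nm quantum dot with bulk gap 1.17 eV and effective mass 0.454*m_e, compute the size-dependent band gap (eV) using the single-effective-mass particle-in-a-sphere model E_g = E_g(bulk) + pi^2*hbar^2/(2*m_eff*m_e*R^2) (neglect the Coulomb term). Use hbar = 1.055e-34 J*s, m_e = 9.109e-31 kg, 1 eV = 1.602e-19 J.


Radius R = 8/2 nm = 4e-09 m
Confinement energy dE = pi^2 * hbar^2 / (2 * m_eff * m_e * R^2)
dE = pi^2 * (1.055e-34)^2 / (2 * 0.454 * 9.109e-31 * (4e-09)^2) J, divided by 1.602e-19 J/eV
dE = 0.0518 eV
Total band gap = E_g(bulk) + dE = 1.17 + 0.0518 = 1.2218 eV

1.2218


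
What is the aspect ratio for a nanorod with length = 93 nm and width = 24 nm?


Aspect ratio AR = length / diameter
AR = 93 / 24
AR = 3.88

3.88


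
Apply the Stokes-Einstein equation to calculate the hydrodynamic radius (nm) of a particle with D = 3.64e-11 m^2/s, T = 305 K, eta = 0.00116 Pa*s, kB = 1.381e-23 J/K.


Stokes-Einstein: R = kB*T / (6*pi*eta*D)
R = 1.381e-23 * 305 / (6 * pi * 0.00116 * 3.64e-11)
R = 5.29216e-09 m = 5.29 nm

5.29


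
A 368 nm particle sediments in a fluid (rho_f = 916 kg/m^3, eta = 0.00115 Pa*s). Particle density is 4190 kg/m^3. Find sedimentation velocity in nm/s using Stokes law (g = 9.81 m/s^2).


Radius R = 368/2 nm = 1.84e-07 m
Density difference = 4190 - 916 = 3274 kg/m^3
v = 2 * R^2 * (rho_p - rho_f) * g / (9 * eta)
v = 2 * (1.84e-07)^2 * 3274 * 9.81 / (9 * 0.00115)
v = 2.10123e-07 m/s = 210.1227 nm/s

210.1227


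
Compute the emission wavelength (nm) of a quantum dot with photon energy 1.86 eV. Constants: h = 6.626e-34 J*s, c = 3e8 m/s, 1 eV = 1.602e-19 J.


Convert energy: E = 1.86 eV = 1.86 * 1.602e-19 = 2.97972e-19 J
lambda = h*c / E = 6.626e-34 * 3e8 / 2.97972e-19
lambda = 6.6711e-07 m = 667.1 nm

667.1


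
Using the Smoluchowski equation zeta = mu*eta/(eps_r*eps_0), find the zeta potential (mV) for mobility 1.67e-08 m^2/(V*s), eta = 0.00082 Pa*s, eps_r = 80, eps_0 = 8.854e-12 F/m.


Smoluchowski equation: zeta = mu * eta / (eps_r * eps_0)
zeta = 1.67e-08 * 0.00082 / (80 * 8.854e-12)
zeta = 0.019333 V = 19.33 mV

19.33


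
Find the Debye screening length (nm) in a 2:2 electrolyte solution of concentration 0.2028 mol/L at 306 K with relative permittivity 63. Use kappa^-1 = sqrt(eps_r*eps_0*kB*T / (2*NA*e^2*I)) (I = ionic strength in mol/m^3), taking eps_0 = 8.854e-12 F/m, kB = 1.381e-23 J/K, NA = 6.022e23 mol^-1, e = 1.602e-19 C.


Ionic strength I = 0.2028 * 2^2 * 1000 = 811.2 mol/m^3
kappa^-1 = sqrt(63 * 8.854e-12 * 1.381e-23 * 306 / (2 * 6.022e23 * (1.602e-19)^2 * 811.2))
kappa^-1 = 0.307 nm

0.307


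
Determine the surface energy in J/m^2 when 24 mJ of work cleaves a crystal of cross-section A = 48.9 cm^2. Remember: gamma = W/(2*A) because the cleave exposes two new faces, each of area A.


Convert: A = 48.9 cm^2 = 0.00489 m^2, W = 24 mJ = 0.024 J
Cleaving exposes two faces of area A, so total new surface = 2*A and gamma = W / (2*A)
gamma = 0.024 / (2 * 0.00489)
gamma = 2.454 J/m^2

2.454


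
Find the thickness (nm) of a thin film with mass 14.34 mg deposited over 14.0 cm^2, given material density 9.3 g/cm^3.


Convert: m = 14.34 mg = 1.4340e-05 kg, A = 14.0 cm^2 = 1.4000e-03 m^2, rho = 9.3 g/cm^3 = 9300 kg/m^3
t = m / (A * rho)
t = 1.4340e-05 / (1.4000e-03 * 9300)
t = 1.1014e-06 m = 1101.4 nm

1101.4


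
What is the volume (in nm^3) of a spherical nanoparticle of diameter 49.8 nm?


Radius r = 49.8/2 = 24.9 nm
Volume V = (4/3) * pi * r^3
V = (4/3) * pi * (24.9)^3
V = 64667.59 nm^3

64667.59


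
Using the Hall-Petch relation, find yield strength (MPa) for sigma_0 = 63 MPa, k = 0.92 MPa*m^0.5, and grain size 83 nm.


d = 83 nm = 8.3e-08 m
sqrt(d) = 0.0002880972
Hall-Petch contribution = k / sqrt(d) = 0.92 / 0.0002880972 = 3193.4 MPa
sigma = sigma_0 + k/sqrt(d) = 63 + 3193.4 = 3256.4 MPa

3256.4


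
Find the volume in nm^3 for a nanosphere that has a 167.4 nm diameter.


Radius r = 167.4/2 = 83.7 nm
Volume V = (4/3) * pi * r^3
V = (4/3) * pi * (83.7)^3
V = 2456207.1 nm^3

2456207.1


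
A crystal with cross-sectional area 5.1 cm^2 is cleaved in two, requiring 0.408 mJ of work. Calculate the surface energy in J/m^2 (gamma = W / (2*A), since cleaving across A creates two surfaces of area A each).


Convert: A = 5.1 cm^2 = 0.00051 m^2, W = 0.408 mJ = 0.000408 J
Cleaving exposes two faces of area A, so total new surface = 2*A and gamma = W / (2*A)
gamma = 0.000408 / (2 * 0.00051)
gamma = 0.4 J/m^2

0.4


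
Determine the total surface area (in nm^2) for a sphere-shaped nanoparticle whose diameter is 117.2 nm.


Radius r = 117.2/2 = 58.6 nm
Surface area SA = 4 * pi * r^2
SA = 4 * pi * (58.6)^2
SA = 43152.41 nm^2

43152.41


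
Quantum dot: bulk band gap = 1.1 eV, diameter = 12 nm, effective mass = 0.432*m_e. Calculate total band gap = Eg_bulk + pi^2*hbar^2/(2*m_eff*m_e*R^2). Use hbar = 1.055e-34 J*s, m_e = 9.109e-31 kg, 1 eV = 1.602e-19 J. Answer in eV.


Radius R = 12/2 nm = 6e-09 m
Confinement energy dE = pi^2 * hbar^2 / (2 * m_eff * m_e * R^2)
dE = pi^2 * (1.055e-34)^2 / (2 * 0.432 * 9.109e-31 * (6e-09)^2) J, divided by 1.602e-19 J/eV
dE = 0.0242 eV
Total band gap = E_g(bulk) + dE = 1.1 + 0.0242 = 1.1242 eV

1.1242


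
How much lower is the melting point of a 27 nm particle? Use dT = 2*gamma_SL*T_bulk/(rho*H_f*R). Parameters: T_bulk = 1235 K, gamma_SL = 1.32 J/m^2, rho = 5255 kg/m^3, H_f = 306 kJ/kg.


Radius R = 27/2 = 13.5 nm = 1.35e-08 m
Convert H_f = 306 kJ/kg = 306000 J/kg
dT = 2 * gamma_SL * T_bulk / (rho * H_f * R)
dT = 2 * 1.32 * 1235 / (5255 * 306000 * 1.35e-08)
dT = 150.2 K

150.2


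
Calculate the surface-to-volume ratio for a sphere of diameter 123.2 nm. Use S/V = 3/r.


Radius r = 123.2/2 = 61.6 nm
S/V = 3 / r = 3 / 61.6
S/V = 0.0487 nm^-1

0.0487


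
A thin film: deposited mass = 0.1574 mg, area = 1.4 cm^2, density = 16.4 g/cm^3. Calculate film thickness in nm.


Convert: m = 0.1574 mg = 1.5740e-07 kg, A = 1.4 cm^2 = 1.4000e-04 m^2, rho = 16.4 g/cm^3 = 16400 kg/m^3
t = m / (A * rho)
t = 1.5740e-07 / (1.4000e-04 * 16400)
t = 6.8554e-08 m = 68.6 nm

68.6


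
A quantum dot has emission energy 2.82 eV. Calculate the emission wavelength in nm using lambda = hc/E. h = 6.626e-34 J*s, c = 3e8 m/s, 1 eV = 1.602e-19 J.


Convert energy: E = 2.82 eV = 2.82 * 1.602e-19 = 4.51764e-19 J
lambda = h*c / E = 6.626e-34 * 3e8 / 4.51764e-19
lambda = 4.40009e-07 m = 440.0 nm

440.0


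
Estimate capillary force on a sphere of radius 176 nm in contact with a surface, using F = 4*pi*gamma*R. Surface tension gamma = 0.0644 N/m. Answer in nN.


Convert radius: R = 176 nm = 1.76e-07 m
F = 4 * pi * gamma * R
F = 4 * pi * 0.0644 * 1.76e-07
F = 1.42432e-07 N = 142.4323 nN

142.4323


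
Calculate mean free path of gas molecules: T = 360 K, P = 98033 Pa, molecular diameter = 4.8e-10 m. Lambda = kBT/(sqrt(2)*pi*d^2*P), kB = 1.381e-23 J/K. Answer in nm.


Mean free path: lambda = kB*T / (sqrt(2) * pi * d^2 * P)
lambda = 1.381e-23 * 360 / (sqrt(2) * pi * (4.8e-10)^2 * 98033)
lambda = 4.95423e-08 m
lambda = 49.54 nm

49.54


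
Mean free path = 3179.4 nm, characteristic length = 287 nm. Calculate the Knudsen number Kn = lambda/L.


Knudsen number Kn = lambda / L
Kn = 3179.4 / 287
Kn = 11.078

11.078


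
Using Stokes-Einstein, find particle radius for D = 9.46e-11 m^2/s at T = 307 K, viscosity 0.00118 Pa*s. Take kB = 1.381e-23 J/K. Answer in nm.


Stokes-Einstein: R = kB*T / (6*pi*eta*D)
R = 1.381e-23 * 307 / (6 * pi * 0.00118 * 9.46e-11)
R = 2.01492e-09 m = 2.01 nm

2.01


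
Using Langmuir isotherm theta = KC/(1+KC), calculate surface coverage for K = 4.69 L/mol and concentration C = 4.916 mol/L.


Langmuir isotherm: theta = K*C / (1 + K*C)
K*C = 4.69 * 4.916 = 23.05604
theta = 23.05604 / (1 + 23.05604) = 23.05604 / 24.05604
theta = 0.9584

0.9584


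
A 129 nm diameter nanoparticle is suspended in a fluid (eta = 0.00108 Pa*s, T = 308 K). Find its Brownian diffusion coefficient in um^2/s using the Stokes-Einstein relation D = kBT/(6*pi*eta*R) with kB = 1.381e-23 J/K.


Radius R = 129/2 = 64.5 nm = 6.45e-08 m
D = kB*T / (6*pi*eta*R)
D = 1.381e-23 * 308 / (6 * pi * 0.00108 * 6.45e-08)
D = 3.23936e-12 m^2/s = 3.239 um^2/s

3.239


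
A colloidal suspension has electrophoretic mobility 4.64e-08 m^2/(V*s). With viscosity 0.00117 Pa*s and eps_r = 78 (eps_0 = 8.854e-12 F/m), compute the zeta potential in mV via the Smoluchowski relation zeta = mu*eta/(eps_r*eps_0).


Smoluchowski equation: zeta = mu * eta / (eps_r * eps_0)
zeta = 4.64e-08 * 0.00117 / (78 * 8.854e-12)
zeta = 0.078609 V = 78.61 mV

78.61


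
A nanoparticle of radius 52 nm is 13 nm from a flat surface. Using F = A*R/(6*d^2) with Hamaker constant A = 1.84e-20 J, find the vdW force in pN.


Convert to SI: R = 52 nm = 5.2e-08 m, d = 13 nm = 1.3e-08 m
F = A * R / (6 * d^2)
F = 1.84e-20 * 5.2e-08 / (6 * (1.3e-08)^2)
F = 9.4359e-13 N = 0.944 pN

0.944


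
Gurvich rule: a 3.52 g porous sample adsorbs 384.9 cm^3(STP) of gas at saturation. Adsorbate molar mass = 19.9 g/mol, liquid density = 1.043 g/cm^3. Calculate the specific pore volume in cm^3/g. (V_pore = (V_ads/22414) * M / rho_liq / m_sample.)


Moles adsorbed n = V_ads / 22414 = 384.9 / 22414 = 1.717230e-02 mol
Liquid volume V_liq = n * M / rho_liq = 1.717230e-02 * 19.9 / 1.043 = 0.32764 cm^3
Specific pore volume V_pore = V_liq / m_sample = 0.32764 / 3.52
V_pore = 0.0931 cm^3/g

0.0931


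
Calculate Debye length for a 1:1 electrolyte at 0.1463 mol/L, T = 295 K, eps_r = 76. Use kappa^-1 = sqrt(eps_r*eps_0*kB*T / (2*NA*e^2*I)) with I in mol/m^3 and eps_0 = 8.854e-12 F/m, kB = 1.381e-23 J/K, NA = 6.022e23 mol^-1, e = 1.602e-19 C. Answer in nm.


Ionic strength I = 0.1463 * 1^2 * 1000 = 146.3 mol/m^3
kappa^-1 = sqrt(76 * 8.854e-12 * 1.381e-23 * 295 / (2 * 6.022e23 * (1.602e-19)^2 * 146.3))
kappa^-1 = 0.779 nm

0.779


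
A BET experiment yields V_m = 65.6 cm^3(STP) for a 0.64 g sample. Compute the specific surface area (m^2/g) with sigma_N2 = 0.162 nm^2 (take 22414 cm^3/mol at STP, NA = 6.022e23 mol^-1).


Number of moles in monolayer = V_m / 22414 = 65.6 / 22414 = 0.00292674
Number of molecules = moles * NA = 0.00292674 * 6.022e23
SA = molecules * sigma / mass
SA = (65.6 / 22414) * 6.022e23 * 0.162e-18 / 0.64
SA = 446.1 m^2/g

446.1


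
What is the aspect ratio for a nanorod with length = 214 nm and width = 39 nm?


Aspect ratio AR = length / diameter
AR = 214 / 39
AR = 5.49

5.49


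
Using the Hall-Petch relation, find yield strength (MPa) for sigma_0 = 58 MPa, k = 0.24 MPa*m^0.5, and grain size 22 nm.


d = 22 nm = 2.2e-08 m
sqrt(d) = 0.000148324
Hall-Petch contribution = k / sqrt(d) = 0.24 / 0.000148324 = 1618.1 MPa
sigma = sigma_0 + k/sqrt(d) = 58 + 1618.1 = 1676.1 MPa

1676.1


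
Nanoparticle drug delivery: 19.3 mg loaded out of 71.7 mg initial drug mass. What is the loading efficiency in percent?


Drug loading efficiency = (drug loaded / drug initial) * 100
DLE = 19.3 / 71.7 * 100
DLE = 0.2692 * 100
DLE = 26.92%

26.92


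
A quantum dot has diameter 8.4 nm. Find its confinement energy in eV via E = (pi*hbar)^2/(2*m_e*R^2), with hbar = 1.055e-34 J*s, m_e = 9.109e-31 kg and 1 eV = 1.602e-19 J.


Radius R = 8.4/2 = 4.2 nm = 4.2e-09 m
E = (pi * 1.055e-34)^2 / (2 * 9.109e-31 * (4.2e-09)^2)
E(J) = 3.41826e-21
E = E(J) / 1.602e-19 = 0.0213 eV

0.0213
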